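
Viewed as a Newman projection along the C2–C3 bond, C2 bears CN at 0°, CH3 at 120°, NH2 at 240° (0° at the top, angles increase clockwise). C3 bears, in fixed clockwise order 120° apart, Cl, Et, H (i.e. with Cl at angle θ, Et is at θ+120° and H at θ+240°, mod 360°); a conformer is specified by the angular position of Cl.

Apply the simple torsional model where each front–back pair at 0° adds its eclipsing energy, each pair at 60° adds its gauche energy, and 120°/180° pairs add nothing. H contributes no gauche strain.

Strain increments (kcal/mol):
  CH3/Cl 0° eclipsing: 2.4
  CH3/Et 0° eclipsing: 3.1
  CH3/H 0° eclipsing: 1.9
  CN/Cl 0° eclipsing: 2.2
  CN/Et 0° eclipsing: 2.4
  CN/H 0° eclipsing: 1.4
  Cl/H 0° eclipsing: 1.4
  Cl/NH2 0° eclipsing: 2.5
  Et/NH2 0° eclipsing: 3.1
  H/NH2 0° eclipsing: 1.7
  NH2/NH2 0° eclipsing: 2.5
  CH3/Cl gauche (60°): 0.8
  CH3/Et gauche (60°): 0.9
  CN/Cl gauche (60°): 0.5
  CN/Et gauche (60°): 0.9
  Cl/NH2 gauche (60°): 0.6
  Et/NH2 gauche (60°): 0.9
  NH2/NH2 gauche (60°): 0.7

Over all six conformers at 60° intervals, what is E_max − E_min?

Cl at 0° (eclipsed): CN–Cl eclipsed, CH3–Et eclipsed, NH2–H eclipsed; 2.2 + 3.1 + 1.7 = 7.0 kcal/mol.
Cl at 60° (staggered): CN–Cl gauche, CH3–Cl gauche, CH3–Et gauche, NH2–Et gauche; 0.5 + 0.8 + 0.9 + 0.9 = 3.1 kcal/mol.
Cl at 120° (eclipsed): CN–H eclipsed, CH3–Cl eclipsed, NH2–Et eclipsed; 1.4 + 2.4 + 3.1 = 6.9 kcal/mol.
Cl at 180° (staggered): CN–Et gauche, CH3–Cl gauche, NH2–Cl gauche, NH2–Et gauche; 0.9 + 0.8 + 0.6 + 0.9 = 3.2 kcal/mol.
Cl at 240° (eclipsed): CN–Et eclipsed, CH3–H eclipsed, NH2–Cl eclipsed; 2.4 + 1.9 + 2.5 = 6.8 kcal/mol.
Cl at 300° (staggered): CN–Cl gauche, CN–Et gauche, CH3–Et gauche, NH2–Cl gauche; 0.5 + 0.9 + 0.9 + 0.6 = 2.9 kcal/mol.
Max at 0° (7.0 kcal/mol), min at 300° (2.9 kcal/mol); barrier = 4.1 kcal/mol.

4.1 kcal/mol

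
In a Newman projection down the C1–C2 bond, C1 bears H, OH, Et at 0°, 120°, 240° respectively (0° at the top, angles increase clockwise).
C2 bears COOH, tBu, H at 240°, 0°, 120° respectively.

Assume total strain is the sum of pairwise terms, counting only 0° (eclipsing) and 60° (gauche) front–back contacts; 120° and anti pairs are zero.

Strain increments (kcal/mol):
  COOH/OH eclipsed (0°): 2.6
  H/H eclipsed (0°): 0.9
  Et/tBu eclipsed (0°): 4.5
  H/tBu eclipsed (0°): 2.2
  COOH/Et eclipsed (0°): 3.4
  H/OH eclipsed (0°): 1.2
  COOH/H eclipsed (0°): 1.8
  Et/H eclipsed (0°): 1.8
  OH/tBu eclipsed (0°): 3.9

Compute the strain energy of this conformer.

This conformer is eclipsed. H at 0° is eclipsed with tBu at 0° (2.2); OH at 120° is eclipsed with H at 120° (1.2); Et at 240° is eclipsed with COOH at 240° (3.4). Total 6.8 kcal/mol.

6.8 kcal/mol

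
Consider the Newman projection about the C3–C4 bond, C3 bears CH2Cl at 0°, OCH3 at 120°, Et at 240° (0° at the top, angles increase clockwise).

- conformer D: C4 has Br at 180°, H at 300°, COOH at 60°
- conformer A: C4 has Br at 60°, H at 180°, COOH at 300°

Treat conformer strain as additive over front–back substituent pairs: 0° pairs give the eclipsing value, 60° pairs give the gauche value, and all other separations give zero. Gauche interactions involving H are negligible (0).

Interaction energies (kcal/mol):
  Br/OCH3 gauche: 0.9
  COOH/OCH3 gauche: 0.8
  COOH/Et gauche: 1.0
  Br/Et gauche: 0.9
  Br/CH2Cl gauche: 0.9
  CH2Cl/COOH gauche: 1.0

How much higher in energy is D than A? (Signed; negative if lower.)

-0.2 kcal/mol

D (staggered): CH2Cl(0°)/COOH(60°) gauche 1.0; OCH3(120°)/Br(180°) gauche 0.9; OCH3(120°)/COOH(60°) gauche 0.8; Et(240°)/Br(180°) gauche 0.9 → 3.6 kcal/mol.
A (staggered): CH2Cl(0°)/Br(60°) gauche 0.9; CH2Cl(0°)/COOH(300°) gauche 1.0; OCH3(120°)/Br(60°) gauche 0.9; Et(240°)/COOH(300°) gauche 1.0 → 3.8 kcal/mol.
E(D) − E(A) = 3.6 − 3.8 = -0.2 kcal/mol.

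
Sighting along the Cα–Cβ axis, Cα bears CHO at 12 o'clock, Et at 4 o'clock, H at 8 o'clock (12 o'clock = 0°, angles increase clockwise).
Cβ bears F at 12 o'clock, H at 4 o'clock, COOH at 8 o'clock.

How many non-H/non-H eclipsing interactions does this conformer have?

1

Non-H eclipsing pairs: CHO(0°)/F(0°) — 1 interaction.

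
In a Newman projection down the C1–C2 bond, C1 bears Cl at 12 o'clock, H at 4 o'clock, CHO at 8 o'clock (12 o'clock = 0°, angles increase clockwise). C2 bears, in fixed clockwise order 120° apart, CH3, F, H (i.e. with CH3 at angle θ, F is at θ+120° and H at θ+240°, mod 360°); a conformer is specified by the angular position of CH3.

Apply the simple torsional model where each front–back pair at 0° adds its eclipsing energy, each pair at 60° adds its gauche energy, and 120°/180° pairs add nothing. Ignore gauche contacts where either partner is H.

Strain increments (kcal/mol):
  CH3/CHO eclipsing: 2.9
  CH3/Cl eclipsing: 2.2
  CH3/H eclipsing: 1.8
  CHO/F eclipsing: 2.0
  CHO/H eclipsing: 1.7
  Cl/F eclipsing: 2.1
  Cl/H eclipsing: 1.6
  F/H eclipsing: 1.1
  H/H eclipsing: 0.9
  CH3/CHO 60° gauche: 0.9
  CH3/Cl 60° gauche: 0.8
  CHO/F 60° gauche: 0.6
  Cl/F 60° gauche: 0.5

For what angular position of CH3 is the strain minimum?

CH3 at 0° (eclipsed): Cl–CH3 eclipsed, H–F eclipsed, CHO–H eclipsed; 2.2 + 1.1 + 1.7 = 5.0 kcal/mol.
CH3 at 60° (staggered): Cl–CH3 gauche, CHO–F gauche; 0.8 + 0.6 = 1.4 kcal/mol.
CH3 at 120° (eclipsed): Cl–H eclipsed, H–CH3 eclipsed, CHO–F eclipsed; 1.6 + 1.8 + 2.0 = 5.4 kcal/mol.
CH3 at 180° (staggered): Cl–F gauche, CHO–CH3 gauche, CHO–F gauche; 0.5 + 0.9 + 0.6 = 2.0 kcal/mol.
CH3 at 240° (eclipsed): Cl–F eclipsed, H–H eclipsed, CHO–CH3 eclipsed; 2.1 + 0.9 + 2.9 = 5.9 kcal/mol.
CH3 at 300° (staggered): Cl–CH3 gauche, Cl–F gauche, CHO–CH3 gauche; 0.8 + 0.5 + 0.9 = 2.2 kcal/mol.
The minimum (1.4 kcal/mol) occurs with CH3 at 60°.

60°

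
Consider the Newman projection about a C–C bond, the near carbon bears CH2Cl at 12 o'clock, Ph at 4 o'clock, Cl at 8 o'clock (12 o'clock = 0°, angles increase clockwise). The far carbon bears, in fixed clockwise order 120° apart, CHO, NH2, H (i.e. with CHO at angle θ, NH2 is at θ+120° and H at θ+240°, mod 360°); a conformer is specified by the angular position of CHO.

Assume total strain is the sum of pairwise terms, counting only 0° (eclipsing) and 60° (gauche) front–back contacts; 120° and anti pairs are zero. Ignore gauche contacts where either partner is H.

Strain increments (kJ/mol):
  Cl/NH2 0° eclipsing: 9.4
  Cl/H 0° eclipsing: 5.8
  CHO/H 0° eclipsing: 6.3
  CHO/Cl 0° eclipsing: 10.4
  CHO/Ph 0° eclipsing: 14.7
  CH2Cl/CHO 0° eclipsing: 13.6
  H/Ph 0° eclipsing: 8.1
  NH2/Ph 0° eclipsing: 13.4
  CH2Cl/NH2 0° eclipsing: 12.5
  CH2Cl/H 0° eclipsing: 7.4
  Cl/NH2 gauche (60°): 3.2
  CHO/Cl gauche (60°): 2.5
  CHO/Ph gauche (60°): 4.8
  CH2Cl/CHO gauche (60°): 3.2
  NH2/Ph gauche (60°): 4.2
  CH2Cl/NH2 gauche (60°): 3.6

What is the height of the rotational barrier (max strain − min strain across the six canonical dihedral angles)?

CHO at 0° (eclipsed): CH2Cl–CHO eclipsed, Ph–NH2 eclipsed, Cl–H eclipsed; 13.6 + 13.4 + 5.8 = 32.8 kJ/mol.
CHO at 60° (staggered): CH2Cl–CHO gauche, Ph–CHO gauche, Ph–NH2 gauche, Cl–NH2 gauche; 3.2 + 4.8 + 4.2 + 3.2 = 15.4 kJ/mol.
CHO at 120° (eclipsed): CH2Cl–H eclipsed, Ph–CHO eclipsed, Cl–NH2 eclipsed; 7.4 + 14.7 + 9.4 = 31.5 kJ/mol.
CHO at 180° (staggered): CH2Cl–NH2 gauche, Ph–CHO gauche, Cl–CHO gauche, Cl–NH2 gauche; 3.6 + 4.8 + 2.5 + 3.2 = 14.1 kJ/mol.
CHO at 240° (eclipsed): CH2Cl–NH2 eclipsed, Ph–H eclipsed, Cl–CHO eclipsed; 12.5 + 8.1 + 10.4 = 31.0 kJ/mol.
CHO at 300° (staggered): CH2Cl–CHO gauche, CH2Cl–NH2 gauche, Ph–NH2 gauche, Cl–CHO gauche; 3.2 + 3.6 + 4.2 + 2.5 = 13.5 kJ/mol.
Max at 0° (32.8 kJ/mol), min at 300° (13.5 kJ/mol); barrier = 19.3 kJ/mol.

19.3 kJ/mol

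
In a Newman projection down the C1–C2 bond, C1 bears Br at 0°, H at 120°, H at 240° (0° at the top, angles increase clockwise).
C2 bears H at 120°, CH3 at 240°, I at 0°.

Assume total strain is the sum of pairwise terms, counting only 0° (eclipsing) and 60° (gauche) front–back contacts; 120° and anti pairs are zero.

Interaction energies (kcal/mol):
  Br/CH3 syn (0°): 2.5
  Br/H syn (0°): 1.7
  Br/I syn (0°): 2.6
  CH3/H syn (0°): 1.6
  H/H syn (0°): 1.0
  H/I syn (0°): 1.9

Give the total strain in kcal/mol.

5.2 kcal/mol

This conformer is eclipsed. Br at 0° is eclipsed with I at 0° (2.6); H at 120° is eclipsed with H at 120° (1.0); H at 240° is eclipsed with CH3 at 240° (1.6). Total 5.2 kcal/mol.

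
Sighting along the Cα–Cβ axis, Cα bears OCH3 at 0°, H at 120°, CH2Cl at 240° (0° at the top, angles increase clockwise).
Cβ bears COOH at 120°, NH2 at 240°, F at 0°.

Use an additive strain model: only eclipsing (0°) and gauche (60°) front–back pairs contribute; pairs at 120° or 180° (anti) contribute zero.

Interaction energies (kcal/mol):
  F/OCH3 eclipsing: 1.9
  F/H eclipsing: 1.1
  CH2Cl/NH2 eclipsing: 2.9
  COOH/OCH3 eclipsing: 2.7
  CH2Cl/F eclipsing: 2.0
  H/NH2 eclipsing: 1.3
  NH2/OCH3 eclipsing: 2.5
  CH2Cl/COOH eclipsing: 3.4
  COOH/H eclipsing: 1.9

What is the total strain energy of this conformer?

6.7 kcal/mol

This conformer (eclipsed): OCH3(0°)/F(0°) eclipsed 1.9; H(120°)/COOH(120°) eclipsed 1.9; CH2Cl(240°)/NH2(240°) eclipsed 2.9 → 6.7 kcal/mol.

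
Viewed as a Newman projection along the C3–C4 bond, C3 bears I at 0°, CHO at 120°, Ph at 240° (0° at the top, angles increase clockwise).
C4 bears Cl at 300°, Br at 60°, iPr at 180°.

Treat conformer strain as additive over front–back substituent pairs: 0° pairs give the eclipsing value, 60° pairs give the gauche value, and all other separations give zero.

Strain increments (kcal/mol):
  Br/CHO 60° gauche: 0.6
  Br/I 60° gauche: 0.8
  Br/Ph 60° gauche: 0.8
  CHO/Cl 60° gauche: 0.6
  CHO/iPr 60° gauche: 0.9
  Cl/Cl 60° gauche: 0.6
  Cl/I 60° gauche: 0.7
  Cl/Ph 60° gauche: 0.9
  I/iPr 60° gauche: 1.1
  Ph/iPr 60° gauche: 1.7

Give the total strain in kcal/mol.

This conformer (staggered): I(0°)/Cl(300°) gauche 0.7; I(0°)/Br(60°) gauche 0.8; CHO(120°)/Br(60°) gauche 0.6; CHO(120°)/iPr(180°) gauche 0.9; Ph(240°)/Cl(300°) gauche 0.9; Ph(240°)/iPr(180°) gauche 1.7 → 5.6 kcal/mol.

5.6 kcal/mol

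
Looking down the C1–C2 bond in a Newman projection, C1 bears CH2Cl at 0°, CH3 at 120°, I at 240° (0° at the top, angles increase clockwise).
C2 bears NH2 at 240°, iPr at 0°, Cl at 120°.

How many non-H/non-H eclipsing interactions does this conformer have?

Non-H eclipsing pairs: CH2Cl(0°)/iPr(0°); CH3(120°)/Cl(120°); I(240°)/NH2(240°) — 3 interactions.

3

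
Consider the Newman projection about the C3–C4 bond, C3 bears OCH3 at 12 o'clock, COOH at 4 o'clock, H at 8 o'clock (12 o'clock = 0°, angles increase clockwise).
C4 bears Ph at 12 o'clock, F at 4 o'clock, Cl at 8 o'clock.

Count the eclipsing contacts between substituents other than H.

2

Non-H eclipsing pairs: OCH3(0°)/Ph(0°); COOH(120°)/F(120°) — 2 interactions.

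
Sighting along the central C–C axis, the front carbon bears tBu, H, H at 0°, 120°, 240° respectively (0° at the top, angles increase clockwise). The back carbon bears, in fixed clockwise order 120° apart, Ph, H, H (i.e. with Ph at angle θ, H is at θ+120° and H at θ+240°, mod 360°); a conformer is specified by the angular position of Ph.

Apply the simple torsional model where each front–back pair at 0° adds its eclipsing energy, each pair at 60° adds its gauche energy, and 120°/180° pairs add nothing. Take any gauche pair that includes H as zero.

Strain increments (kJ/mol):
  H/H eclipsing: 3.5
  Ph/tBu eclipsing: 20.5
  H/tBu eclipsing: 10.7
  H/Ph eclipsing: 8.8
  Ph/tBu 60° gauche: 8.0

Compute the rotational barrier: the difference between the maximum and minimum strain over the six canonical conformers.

Ph at 0° (eclipsed): tBu(0°)/Ph(0°) eclipsed 20.5; H(120°)/H(120°) eclipsed 3.5; H(240°)/H(240°) eclipsed 3.5 → 27.5 kJ/mol.
Ph at 60° (staggered): tBu(0°)/Ph(60°) gauche 8.0 → 8.0 kJ/mol.
Ph at 120° (eclipsed): tBu(0°)/H(0°) eclipsed 10.7; H(120°)/Ph(120°) eclipsed 8.8; H(240°)/H(240°) eclipsed 3.5 → 23.0 kJ/mol.
Ph at 180° (staggered): no non-H gauche contacts → 0.0 kJ/mol.
Ph at 240° (eclipsed): tBu(0°)/H(0°) eclipsed 10.7; H(120°)/H(120°) eclipsed 3.5; H(240°)/Ph(240°) eclipsed 8.8 → 23.0 kJ/mol.
Ph at 300° (staggered): tBu(0°)/Ph(300°) gauche 8.0 → 8.0 kJ/mol.
Max at 0° (27.5 kJ/mol), min at 180° (0.0 kJ/mol); barrier = 27.5 kJ/mol.

27.5 kJ/mol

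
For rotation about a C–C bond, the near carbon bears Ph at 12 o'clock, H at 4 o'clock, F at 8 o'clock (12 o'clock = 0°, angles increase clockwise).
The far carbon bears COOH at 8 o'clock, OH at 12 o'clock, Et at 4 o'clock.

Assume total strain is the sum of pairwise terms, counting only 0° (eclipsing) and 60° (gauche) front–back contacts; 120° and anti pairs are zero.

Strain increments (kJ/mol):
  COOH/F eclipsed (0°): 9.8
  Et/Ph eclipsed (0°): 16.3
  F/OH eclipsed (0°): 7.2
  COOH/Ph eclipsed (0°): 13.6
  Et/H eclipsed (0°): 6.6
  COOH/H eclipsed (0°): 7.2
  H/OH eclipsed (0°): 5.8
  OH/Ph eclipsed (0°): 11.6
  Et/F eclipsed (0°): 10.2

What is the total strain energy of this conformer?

28.0 kJ/mol

This conformer is eclipsed. Ph at 0° is eclipsed with OH at 0° (11.6); H at 120° is eclipsed with Et at 120° (6.6); F at 240° is eclipsed with COOH at 240° (9.8). Total 28.0 kJ/mol.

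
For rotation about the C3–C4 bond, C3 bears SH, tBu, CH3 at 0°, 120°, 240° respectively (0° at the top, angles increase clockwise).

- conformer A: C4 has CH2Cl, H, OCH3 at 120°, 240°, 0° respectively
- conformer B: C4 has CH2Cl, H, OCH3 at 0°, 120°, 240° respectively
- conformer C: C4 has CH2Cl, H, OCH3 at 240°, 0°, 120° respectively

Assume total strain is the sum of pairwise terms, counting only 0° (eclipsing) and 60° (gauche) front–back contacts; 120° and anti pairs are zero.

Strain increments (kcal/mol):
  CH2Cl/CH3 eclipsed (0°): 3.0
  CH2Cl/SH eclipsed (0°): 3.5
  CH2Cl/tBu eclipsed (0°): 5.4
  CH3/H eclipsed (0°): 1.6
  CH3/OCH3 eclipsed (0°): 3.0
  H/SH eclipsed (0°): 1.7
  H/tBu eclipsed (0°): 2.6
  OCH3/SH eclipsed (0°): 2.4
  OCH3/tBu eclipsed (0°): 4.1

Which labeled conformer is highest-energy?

A

A (eclipsed): SH(0°)/OCH3(0°) eclipsed 2.4; tBu(120°)/CH2Cl(120°) eclipsed 5.4; CH3(240°)/H(240°) eclipsed 1.6 → 9.4 kcal/mol.
B (eclipsed): SH(0°)/CH2Cl(0°) eclipsed 3.5; tBu(120°)/H(120°) eclipsed 2.6; CH3(240°)/OCH3(240°) eclipsed 3.0 → 9.1 kcal/mol.
C (eclipsed): SH(0°)/H(0°) eclipsed 1.7; tBu(120°)/OCH3(120°) eclipsed 4.1; CH3(240°)/CH2Cl(240°) eclipsed 3.0 → 8.8 kcal/mol.
A has the highest total (9.4 kcal/mol).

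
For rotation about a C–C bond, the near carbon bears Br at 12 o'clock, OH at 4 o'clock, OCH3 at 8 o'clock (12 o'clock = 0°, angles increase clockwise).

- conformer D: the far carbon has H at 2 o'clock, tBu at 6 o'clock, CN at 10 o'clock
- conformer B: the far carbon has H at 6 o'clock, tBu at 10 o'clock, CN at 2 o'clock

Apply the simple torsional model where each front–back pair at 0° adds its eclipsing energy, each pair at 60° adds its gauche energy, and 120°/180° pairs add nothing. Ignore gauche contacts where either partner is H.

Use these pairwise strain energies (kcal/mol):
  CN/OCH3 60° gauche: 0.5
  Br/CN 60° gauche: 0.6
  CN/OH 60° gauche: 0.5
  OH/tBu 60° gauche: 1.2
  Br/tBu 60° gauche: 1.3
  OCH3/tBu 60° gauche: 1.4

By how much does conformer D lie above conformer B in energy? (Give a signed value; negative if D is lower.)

-0.1 kcal/mol

D (staggered): Br–CN gauche, OH–tBu gauche, OCH3–tBu gauche, OCH3–CN gauche; 0.6 + 1.2 + 1.4 + 0.5 = 3.7 kcal/mol.
B (staggered): Br–tBu gauche, Br–CN gauche, OH–CN gauche, OCH3–tBu gauche; 1.3 + 0.6 + 0.5 + 1.4 = 3.8 kcal/mol.
E(D) − E(B) = 3.7 − 3.8 = -0.1 kcal/mol.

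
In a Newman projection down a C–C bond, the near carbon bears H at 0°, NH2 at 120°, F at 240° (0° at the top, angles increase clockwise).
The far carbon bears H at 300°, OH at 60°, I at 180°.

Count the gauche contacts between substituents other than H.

Non-H gauche pairs: NH2(120°)/OH(60°); NH2(120°)/I(180°); F(240°)/I(180°) — 3 interactions.

3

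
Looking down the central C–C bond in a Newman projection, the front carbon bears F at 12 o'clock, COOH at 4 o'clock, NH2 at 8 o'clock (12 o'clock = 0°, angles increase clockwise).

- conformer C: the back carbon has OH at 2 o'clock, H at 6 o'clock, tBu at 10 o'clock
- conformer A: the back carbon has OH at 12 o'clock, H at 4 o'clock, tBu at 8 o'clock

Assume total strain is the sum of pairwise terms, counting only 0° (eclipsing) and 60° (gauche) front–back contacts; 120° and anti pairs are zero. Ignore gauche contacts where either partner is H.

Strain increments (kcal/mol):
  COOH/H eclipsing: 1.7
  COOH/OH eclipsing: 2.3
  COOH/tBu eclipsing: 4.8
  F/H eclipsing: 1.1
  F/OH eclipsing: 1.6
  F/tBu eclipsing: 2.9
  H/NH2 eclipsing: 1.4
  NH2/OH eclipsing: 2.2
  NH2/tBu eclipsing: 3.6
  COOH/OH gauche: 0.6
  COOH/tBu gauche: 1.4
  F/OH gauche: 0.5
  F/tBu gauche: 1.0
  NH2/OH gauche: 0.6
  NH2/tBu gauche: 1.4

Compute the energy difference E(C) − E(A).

-3.4 kcal/mol

C (staggered): F(0°)/OH(60°) gauche 0.5; F(0°)/tBu(300°) gauche 1.0; COOH(120°)/OH(60°) gauche 0.6; NH2(240°)/tBu(300°) gauche 1.4 → 3.5 kcal/mol.
A (eclipsed): F(0°)/OH(0°) eclipsed 1.6; COOH(120°)/H(120°) eclipsed 1.7; NH2(240°)/tBu(240°) eclipsed 3.6 → 6.9 kcal/mol.
E(C) − E(A) = 3.5 − 6.9 = -3.4 kcal/mol.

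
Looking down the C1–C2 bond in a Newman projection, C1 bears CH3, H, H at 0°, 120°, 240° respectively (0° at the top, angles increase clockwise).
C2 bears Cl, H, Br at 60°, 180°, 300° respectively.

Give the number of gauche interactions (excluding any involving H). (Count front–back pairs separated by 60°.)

2

Non-H gauche pairs: CH3(0°)/Cl(60°); CH3(0°)/Br(300°) — 2 interactions.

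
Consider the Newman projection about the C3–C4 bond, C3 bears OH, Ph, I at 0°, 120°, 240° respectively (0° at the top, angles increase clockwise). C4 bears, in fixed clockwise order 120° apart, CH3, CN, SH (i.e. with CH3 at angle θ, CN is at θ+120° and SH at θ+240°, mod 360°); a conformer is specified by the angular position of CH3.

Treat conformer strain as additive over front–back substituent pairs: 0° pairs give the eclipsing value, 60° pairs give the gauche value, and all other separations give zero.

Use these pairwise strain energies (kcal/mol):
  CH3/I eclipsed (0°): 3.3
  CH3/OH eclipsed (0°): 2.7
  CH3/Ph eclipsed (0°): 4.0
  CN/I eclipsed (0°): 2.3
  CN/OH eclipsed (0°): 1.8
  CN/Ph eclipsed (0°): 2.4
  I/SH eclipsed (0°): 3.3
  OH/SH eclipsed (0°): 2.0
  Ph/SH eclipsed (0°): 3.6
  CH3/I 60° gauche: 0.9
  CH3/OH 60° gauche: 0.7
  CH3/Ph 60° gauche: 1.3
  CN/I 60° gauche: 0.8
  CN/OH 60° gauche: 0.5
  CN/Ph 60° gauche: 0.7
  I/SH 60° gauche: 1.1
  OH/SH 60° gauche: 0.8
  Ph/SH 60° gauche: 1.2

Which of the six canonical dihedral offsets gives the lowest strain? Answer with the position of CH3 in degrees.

CH3 at 0° (eclipsed): OH(0°)/CH3(0°) eclipsed 2.7; Ph(120°)/CN(120°) eclipsed 2.4; I(240°)/SH(240°) eclipsed 3.3 → 8.4 kcal/mol.
CH3 at 60° (staggered): OH(0°)/CH3(60°) gauche 0.7; OH(0°)/SH(300°) gauche 0.8; Ph(120°)/CH3(60°) gauche 1.3; Ph(120°)/CN(180°) gauche 0.7; I(240°)/CN(180°) gauche 0.8; I(240°)/SH(300°) gauche 1.1 → 5.4 kcal/mol.
CH3 at 120° (eclipsed): OH(0°)/SH(0°) eclipsed 2.0; Ph(120°)/CH3(120°) eclipsed 4.0; I(240°)/CN(240°) eclipsed 2.3 → 8.3 kcal/mol.
CH3 at 180° (staggered): OH(0°)/CN(300°) gauche 0.5; OH(0°)/SH(60°) gauche 0.8; Ph(120°)/CH3(180°) gauche 1.3; Ph(120°)/SH(60°) gauche 1.2; I(240°)/CH3(180°) gauche 0.9; I(240°)/CN(300°) gauche 0.8 → 5.5 kcal/mol.
CH3 at 240° (eclipsed): OH(0°)/CN(0°) eclipsed 1.8; Ph(120°)/SH(120°) eclipsed 3.6; I(240°)/CH3(240°) eclipsed 3.3 → 8.7 kcal/mol.
CH3 at 300° (staggered): OH(0°)/CH3(300°) gauche 0.7; OH(0°)/CN(60°) gauche 0.5; Ph(120°)/CN(60°) gauche 0.7; Ph(120°)/SH(180°) gauche 1.2; I(240°)/CH3(300°) gauche 0.9; I(240°)/SH(180°) gauche 1.1 → 5.1 kcal/mol.
The minimum (5.1 kcal/mol) occurs with CH3 at 300°.

300°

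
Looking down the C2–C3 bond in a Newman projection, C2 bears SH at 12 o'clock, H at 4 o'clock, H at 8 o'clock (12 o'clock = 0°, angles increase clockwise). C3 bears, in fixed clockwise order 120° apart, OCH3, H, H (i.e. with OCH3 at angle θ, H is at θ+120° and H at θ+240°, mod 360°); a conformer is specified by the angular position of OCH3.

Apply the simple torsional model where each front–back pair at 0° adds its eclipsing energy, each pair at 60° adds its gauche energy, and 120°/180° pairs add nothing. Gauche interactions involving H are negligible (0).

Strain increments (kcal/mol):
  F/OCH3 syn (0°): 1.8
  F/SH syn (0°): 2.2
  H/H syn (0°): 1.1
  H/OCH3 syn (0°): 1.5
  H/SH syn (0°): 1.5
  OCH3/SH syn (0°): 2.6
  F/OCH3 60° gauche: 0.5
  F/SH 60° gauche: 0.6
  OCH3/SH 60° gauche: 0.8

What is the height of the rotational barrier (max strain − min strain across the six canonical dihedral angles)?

OCH3 at 0° (eclipsed): SH–OCH3 eclipsed, H–H eclipsed, H–H eclipsed; 2.6 + 1.1 + 1.1 = 4.8 kcal/mol.
OCH3 at 60° (staggered): SH–OCH3 gauche; 0.8 = 0.8 kcal/mol.
OCH3 at 120° (eclipsed): SH–H eclipsed, H–OCH3 eclipsed, H–H eclipsed; 1.5 + 1.5 + 1.1 = 4.1 kcal/mol.
OCH3 at 180° (staggered): no non-H gauche contacts → 0.0 kcal/mol.
OCH3 at 240° (eclipsed): SH–H eclipsed, H–H eclipsed, H–OCH3 eclipsed; 1.5 + 1.1 + 1.5 = 4.1 kcal/mol.
OCH3 at 300° (staggered): SH–OCH3 gauche; 0.8 = 0.8 kcal/mol.
Max at 0° (4.8 kcal/mol), min at 180° (0.0 kcal/mol); barrier = 4.8 kcal/mol.

4.8 kcal/mol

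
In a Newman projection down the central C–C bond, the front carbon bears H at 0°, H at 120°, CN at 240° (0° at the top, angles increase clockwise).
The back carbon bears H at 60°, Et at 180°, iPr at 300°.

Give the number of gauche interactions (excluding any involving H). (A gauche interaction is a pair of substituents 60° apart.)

Non-H gauche pairs: CN(240°)/Et(180°); CN(240°)/iPr(300°) — 2 interactions.

2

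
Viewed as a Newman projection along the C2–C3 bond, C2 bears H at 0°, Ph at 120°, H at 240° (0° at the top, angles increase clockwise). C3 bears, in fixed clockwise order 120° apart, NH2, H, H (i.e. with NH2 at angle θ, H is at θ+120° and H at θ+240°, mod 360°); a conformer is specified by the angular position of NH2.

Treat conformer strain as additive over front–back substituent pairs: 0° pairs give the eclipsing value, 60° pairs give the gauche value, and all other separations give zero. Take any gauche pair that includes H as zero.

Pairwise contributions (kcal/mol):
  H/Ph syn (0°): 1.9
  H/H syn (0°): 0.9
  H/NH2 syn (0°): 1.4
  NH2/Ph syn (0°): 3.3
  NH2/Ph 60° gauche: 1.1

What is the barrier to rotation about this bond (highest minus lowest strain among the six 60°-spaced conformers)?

5.1 kcal/mol

NH2 at 0° is eclipsed. H at 0° is eclipsed with NH2 at 0° (1.4); Ph at 120° is eclipsed with H at 120° (1.9); H at 240° is eclipsed with H at 240° (0.9). Total 4.2 kcal/mol.
NH2 at 60° is staggered. Ph at 120° is gauche with NH2 at 60° (1.1). Total 1.1 kcal/mol.
NH2 at 120° is eclipsed. H at 0° is eclipsed with H at 0° (0.9); Ph at 120° is eclipsed with NH2 at 120° (3.3); H at 240° is eclipsed with H at 240° (0.9). Total 5.1 kcal/mol.
NH2 at 180° is staggered. Ph at 120° is gauche with NH2 at 180° (1.1). Total 1.1 kcal/mol.
NH2 at 240° is eclipsed. H at 0° is eclipsed with H at 0° (0.9); Ph at 120° is eclipsed with H at 120° (1.9); H at 240° is eclipsed with NH2 at 240° (1.4). Total 4.2 kcal/mol.
NH2 at 300° (staggered): no non-H gauche contacts → 0.0 kcal/mol.
Max at 120° (5.1 kcal/mol), min at 300° (0.0 kcal/mol); barrier = 5.1 kcal/mol.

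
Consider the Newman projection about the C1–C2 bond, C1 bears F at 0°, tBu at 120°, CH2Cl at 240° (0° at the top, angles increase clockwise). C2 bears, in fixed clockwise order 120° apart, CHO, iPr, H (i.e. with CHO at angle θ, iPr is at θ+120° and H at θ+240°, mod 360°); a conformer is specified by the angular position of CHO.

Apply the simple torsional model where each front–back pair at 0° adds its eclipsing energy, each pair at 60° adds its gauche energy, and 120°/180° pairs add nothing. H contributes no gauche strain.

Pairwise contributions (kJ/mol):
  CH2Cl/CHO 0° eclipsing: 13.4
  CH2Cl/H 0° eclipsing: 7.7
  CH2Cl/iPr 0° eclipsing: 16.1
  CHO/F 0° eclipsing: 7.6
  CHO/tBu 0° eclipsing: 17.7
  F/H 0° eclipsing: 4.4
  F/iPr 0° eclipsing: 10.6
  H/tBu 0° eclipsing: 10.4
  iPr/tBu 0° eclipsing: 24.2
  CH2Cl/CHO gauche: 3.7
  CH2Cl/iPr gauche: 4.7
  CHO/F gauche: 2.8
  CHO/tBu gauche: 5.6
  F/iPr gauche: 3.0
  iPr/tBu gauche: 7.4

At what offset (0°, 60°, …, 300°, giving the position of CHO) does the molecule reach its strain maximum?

0°

CHO at 0° (eclipsed): F–CHO eclipsed, tBu–iPr eclipsed, CH2Cl–H eclipsed; 7.6 + 24.2 + 7.7 = 39.5 kJ/mol.
CHO at 60° (staggered): F–CHO gauche, tBu–CHO gauche, tBu–iPr gauche, CH2Cl–iPr gauche; 2.8 + 5.6 + 7.4 + 4.7 = 20.5 kJ/mol.
CHO at 120° (eclipsed): F–H eclipsed, tBu–CHO eclipsed, CH2Cl–iPr eclipsed; 4.4 + 17.7 + 16.1 = 38.2 kJ/mol.
CHO at 180° (staggered): F–iPr gauche, tBu–CHO gauche, CH2Cl–CHO gauche, CH2Cl–iPr gauche; 3.0 + 5.6 + 3.7 + 4.7 = 17.0 kJ/mol.
CHO at 240° (eclipsed): F–iPr eclipsed, tBu–H eclipsed, CH2Cl–CHO eclipsed; 10.6 + 10.4 + 13.4 = 34.4 kJ/mol.
CHO at 300° (staggered): F–CHO gauche, F–iPr gauche, tBu–iPr gauche, CH2Cl–CHO gauche; 2.8 + 3.0 + 7.4 + 3.7 = 16.9 kJ/mol.
The maximum (39.5 kJ/mol) occurs with CHO at 0°.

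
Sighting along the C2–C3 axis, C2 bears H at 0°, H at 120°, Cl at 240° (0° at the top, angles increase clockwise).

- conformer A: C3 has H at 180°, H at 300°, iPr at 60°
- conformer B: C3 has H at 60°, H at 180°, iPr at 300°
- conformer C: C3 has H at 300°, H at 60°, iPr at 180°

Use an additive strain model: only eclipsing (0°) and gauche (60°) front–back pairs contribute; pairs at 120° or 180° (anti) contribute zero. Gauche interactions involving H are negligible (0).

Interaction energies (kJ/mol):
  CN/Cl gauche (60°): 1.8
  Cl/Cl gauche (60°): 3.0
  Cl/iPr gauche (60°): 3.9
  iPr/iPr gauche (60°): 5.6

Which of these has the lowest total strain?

A

A (staggered): no non-H gauche contacts → 0.0 kJ/mol.
B (staggered): Cl–iPr gauche; 3.9 = 3.9 kJ/mol.
C (staggered): Cl–iPr gauche; 3.9 = 3.9 kJ/mol.
A has the lowest total (0.0 kJ/mol).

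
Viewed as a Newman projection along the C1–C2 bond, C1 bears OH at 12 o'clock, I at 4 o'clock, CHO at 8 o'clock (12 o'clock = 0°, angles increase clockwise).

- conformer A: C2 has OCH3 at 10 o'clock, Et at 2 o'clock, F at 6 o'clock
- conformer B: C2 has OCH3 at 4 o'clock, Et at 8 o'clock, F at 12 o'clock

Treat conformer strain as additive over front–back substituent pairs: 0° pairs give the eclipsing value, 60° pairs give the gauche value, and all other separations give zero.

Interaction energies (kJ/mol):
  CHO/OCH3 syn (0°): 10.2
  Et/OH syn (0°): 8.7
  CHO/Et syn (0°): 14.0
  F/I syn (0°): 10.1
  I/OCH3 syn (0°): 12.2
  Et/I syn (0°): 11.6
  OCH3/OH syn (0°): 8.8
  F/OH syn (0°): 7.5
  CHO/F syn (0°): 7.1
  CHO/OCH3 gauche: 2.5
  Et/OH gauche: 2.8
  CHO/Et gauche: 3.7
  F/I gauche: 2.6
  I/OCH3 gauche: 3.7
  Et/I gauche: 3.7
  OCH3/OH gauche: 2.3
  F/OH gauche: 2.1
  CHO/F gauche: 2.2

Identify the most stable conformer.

A (staggered): OH(0°)/OCH3(300°) gauche 2.3; OH(0°)/Et(60°) gauche 2.8; I(120°)/Et(60°) gauche 3.7; I(120°)/F(180°) gauche 2.6; CHO(240°)/OCH3(300°) gauche 2.5; CHO(240°)/F(180°) gauche 2.2 → 16.1 kJ/mol.
B (eclipsed): OH(0°)/F(0°) eclipsed 7.5; I(120°)/OCH3(120°) eclipsed 12.2; CHO(240°)/Et(240°) eclipsed 14.0 → 33.7 kJ/mol.
A has the lowest total (16.1 kJ/mol).

A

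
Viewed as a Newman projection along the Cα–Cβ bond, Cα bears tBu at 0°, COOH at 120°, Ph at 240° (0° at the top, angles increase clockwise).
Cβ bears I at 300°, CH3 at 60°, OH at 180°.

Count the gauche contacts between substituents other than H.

6

Non-H gauche pairs: tBu(0°)/I(300°); tBu(0°)/CH3(60°); COOH(120°)/CH3(60°); COOH(120°)/OH(180°); Ph(240°)/I(300°); Ph(240°)/OH(180°) — 6 interactions.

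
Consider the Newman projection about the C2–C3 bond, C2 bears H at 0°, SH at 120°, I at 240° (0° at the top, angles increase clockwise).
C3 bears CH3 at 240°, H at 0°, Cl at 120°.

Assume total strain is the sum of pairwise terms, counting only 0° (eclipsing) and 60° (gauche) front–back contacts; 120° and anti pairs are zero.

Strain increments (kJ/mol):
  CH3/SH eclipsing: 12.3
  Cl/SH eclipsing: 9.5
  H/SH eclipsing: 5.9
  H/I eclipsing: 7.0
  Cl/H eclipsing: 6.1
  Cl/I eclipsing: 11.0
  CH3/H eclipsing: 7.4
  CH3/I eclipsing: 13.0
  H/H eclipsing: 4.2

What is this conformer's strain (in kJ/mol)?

26.7 kJ/mol

This conformer (eclipsed): H–H eclipsed, SH–Cl eclipsed, I–CH3 eclipsed; 4.2 + 9.5 + 13.0 = 26.7 kJ/mol.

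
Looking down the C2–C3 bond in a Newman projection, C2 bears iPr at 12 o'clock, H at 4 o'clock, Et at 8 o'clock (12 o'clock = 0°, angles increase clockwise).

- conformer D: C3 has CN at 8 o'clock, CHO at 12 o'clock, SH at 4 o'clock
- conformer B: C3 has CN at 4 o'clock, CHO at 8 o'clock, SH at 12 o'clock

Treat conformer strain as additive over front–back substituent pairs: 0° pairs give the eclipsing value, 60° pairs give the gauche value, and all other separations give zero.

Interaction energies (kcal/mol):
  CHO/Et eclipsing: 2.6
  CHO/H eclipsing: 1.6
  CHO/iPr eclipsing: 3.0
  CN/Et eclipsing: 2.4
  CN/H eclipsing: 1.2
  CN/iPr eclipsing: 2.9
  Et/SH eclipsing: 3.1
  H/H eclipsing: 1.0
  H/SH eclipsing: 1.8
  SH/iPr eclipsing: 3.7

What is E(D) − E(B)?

-0.3 kcal/mol

D (eclipsed): iPr(0°)/CHO(0°) eclipsed 3.0; H(120°)/SH(120°) eclipsed 1.8; Et(240°)/CN(240°) eclipsed 2.4 → 7.2 kcal/mol.
B (eclipsed): iPr(0°)/SH(0°) eclipsed 3.7; H(120°)/CN(120°) eclipsed 1.2; Et(240°)/CHO(240°) eclipsed 2.6 → 7.5 kcal/mol.
E(D) − E(B) = 7.2 − 7.5 = -0.3 kcal/mol.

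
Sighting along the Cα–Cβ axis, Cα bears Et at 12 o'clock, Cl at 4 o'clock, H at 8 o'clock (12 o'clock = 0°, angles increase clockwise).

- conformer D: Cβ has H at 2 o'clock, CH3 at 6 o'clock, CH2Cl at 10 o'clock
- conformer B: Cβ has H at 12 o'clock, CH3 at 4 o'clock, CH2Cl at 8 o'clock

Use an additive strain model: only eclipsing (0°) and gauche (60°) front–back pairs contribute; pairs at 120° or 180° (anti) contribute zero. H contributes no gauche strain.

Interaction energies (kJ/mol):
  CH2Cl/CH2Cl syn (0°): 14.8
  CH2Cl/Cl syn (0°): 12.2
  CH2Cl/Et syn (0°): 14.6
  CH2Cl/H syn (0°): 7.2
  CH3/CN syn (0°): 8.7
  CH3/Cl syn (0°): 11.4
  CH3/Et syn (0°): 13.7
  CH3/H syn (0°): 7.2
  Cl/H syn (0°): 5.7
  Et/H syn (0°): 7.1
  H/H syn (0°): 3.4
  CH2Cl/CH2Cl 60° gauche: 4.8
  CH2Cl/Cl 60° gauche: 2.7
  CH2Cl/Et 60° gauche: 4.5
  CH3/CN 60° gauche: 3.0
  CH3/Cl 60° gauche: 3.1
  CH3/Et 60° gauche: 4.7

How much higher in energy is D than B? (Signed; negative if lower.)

-18.1 kJ/mol

D (staggered): Et–CH2Cl gauche, Cl–CH3 gauche; 4.5 + 3.1 = 7.6 kJ/mol.
B (eclipsed): Et–H eclipsed, Cl–CH3 eclipsed, H–CH2Cl eclipsed; 7.1 + 11.4 + 7.2 = 25.7 kJ/mol.
E(D) − E(B) = 7.6 − 25.7 = -18.1 kJ/mol.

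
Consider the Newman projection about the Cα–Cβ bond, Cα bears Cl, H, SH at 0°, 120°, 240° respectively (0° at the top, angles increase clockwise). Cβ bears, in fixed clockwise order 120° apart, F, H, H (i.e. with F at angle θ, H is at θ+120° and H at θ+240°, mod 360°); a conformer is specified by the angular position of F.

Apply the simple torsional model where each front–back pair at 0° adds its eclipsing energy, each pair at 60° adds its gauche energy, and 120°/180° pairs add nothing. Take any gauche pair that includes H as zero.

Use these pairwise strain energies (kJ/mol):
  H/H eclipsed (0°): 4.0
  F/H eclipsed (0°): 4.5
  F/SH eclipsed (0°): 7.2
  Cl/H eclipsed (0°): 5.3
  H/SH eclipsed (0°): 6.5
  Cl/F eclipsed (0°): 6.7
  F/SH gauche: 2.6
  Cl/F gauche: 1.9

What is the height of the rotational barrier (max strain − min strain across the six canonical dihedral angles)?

15.3 kJ/mol

F at 0° (eclipsed): Cl(0°)/F(0°) eclipsed 6.7; H(120°)/H(120°) eclipsed 4.0; SH(240°)/H(240°) eclipsed 6.5 → 17.2 kJ/mol.
F at 60° (staggered): Cl(0°)/F(60°) gauche 1.9 → 1.9 kJ/mol.
F at 120° (eclipsed): Cl(0°)/H(0°) eclipsed 5.3; H(120°)/F(120°) eclipsed 4.5; SH(240°)/H(240°) eclipsed 6.5 → 16.3 kJ/mol.
F at 180° (staggered): SH(240°)/F(180°) gauche 2.6 → 2.6 kJ/mol.
F at 240° (eclipsed): Cl(0°)/H(0°) eclipsed 5.3; H(120°)/H(120°) eclipsed 4.0; SH(240°)/F(240°) eclipsed 7.2 → 16.5 kJ/mol.
F at 300° (staggered): Cl(0°)/F(300°) gauche 1.9; SH(240°)/F(300°) gauche 2.6 → 4.5 kJ/mol.
Max at 0° (17.2 kJ/mol), min at 60° (1.9 kJ/mol); barrier = 15.3 kJ/mol.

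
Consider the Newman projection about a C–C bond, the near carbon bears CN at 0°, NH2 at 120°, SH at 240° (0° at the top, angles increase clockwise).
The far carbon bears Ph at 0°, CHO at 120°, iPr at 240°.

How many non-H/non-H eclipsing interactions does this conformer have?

3

Non-H eclipsing pairs: CN(0°)/Ph(0°); NH2(120°)/CHO(120°); SH(240°)/iPr(240°) — 3 interactions.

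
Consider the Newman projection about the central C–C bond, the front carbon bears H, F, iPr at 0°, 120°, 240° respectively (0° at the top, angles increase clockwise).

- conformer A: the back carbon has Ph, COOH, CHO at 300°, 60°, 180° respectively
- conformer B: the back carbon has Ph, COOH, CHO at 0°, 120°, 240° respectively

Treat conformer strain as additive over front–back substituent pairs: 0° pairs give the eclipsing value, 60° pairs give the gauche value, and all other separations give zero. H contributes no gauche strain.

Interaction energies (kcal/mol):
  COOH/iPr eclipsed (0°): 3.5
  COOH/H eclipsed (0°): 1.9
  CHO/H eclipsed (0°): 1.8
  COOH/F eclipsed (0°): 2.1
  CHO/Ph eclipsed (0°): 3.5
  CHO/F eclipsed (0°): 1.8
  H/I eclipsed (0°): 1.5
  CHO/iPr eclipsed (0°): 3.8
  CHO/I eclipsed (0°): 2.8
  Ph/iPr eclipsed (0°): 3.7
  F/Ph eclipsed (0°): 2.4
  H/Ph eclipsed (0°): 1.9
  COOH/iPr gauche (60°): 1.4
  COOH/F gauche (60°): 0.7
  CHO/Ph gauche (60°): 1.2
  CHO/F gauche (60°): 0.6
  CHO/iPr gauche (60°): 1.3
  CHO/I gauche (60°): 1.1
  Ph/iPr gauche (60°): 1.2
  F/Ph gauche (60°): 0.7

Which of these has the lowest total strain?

A (staggered): F–COOH gauche, F–CHO gauche, iPr–Ph gauche, iPr–CHO gauche; 0.7 + 0.6 + 1.2 + 1.3 = 3.8 kcal/mol.
B (eclipsed): H–Ph eclipsed, F–COOH eclipsed, iPr–CHO eclipsed; 1.9 + 2.1 + 3.8 = 7.8 kcal/mol.
A has the lowest total (3.8 kcal/mol).

A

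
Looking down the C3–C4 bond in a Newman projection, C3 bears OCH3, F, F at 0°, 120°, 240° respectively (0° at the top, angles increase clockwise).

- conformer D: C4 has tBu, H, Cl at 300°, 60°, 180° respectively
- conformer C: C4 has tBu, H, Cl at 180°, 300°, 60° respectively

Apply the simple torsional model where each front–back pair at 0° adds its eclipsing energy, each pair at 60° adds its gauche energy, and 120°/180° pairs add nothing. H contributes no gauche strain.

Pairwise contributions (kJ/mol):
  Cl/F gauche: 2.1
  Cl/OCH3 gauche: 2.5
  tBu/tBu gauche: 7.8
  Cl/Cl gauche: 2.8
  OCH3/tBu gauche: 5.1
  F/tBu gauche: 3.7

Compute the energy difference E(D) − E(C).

D (staggered): OCH3–tBu gauche, F–Cl gauche, F–tBu gauche, F–Cl gauche; 5.1 + 2.1 + 3.7 + 2.1 = 13.0 kJ/mol.
C (staggered): OCH3–Cl gauche, F–tBu gauche, F–Cl gauche, F–tBu gauche; 2.5 + 3.7 + 2.1 + 3.7 = 12.0 kJ/mol.
E(D) − E(C) = 13.0 − 12.0 = +1.0 kJ/mol.

+1.0 kJ/mol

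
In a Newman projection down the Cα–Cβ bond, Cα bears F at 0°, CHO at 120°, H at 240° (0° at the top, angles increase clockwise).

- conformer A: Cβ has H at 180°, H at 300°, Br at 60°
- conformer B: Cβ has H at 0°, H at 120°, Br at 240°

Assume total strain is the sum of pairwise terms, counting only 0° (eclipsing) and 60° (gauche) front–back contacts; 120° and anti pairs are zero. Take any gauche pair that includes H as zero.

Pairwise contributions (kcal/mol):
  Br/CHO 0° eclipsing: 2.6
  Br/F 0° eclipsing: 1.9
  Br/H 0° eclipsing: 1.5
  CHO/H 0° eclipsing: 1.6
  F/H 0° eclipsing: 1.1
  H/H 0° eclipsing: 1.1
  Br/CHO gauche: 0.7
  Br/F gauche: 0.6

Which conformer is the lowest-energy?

A (staggered): F(0°)/Br(60°) gauche 0.6; CHO(120°)/Br(60°) gauche 0.7 → 1.3 kcal/mol.
B (eclipsed): F(0°)/H(0°) eclipsed 1.1; CHO(120°)/H(120°) eclipsed 1.6; H(240°)/Br(240°) eclipsed 1.5 → 4.2 kcal/mol.
A has the lowest total (1.3 kcal/mol).

A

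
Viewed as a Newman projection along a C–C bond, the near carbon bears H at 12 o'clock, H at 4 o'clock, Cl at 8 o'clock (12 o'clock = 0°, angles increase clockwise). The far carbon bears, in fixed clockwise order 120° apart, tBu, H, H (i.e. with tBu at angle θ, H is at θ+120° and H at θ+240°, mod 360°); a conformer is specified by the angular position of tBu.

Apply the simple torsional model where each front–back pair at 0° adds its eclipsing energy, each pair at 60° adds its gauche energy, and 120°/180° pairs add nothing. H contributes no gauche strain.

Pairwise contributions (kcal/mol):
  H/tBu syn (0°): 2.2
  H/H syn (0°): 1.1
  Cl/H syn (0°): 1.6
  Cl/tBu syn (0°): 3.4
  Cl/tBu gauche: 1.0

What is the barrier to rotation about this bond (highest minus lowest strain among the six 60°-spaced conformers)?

tBu at 0° (eclipsed): H–tBu eclipsed, H–H eclipsed, Cl–H eclipsed; 2.2 + 1.1 + 1.6 = 4.9 kcal/mol.
tBu at 60° (staggered): no non-H gauche contacts → 0.0 kcal/mol.
tBu at 120° (eclipsed): H–H eclipsed, H–tBu eclipsed, Cl–H eclipsed; 1.1 + 2.2 + 1.6 = 4.9 kcal/mol.
tBu at 180° (staggered): Cl–tBu gauche; 1.0 = 1.0 kcal/mol.
tBu at 240° (eclipsed): H–H eclipsed, H–H eclipsed, Cl–tBu eclipsed; 1.1 + 1.1 + 3.4 = 5.6 kcal/mol.
tBu at 300° (staggered): Cl–tBu gauche; 1.0 = 1.0 kcal/mol.
Max at 240° (5.6 kcal/mol), min at 60° (0.0 kcal/mol); barrier = 5.6 kcal/mol.

5.6 kcal/mol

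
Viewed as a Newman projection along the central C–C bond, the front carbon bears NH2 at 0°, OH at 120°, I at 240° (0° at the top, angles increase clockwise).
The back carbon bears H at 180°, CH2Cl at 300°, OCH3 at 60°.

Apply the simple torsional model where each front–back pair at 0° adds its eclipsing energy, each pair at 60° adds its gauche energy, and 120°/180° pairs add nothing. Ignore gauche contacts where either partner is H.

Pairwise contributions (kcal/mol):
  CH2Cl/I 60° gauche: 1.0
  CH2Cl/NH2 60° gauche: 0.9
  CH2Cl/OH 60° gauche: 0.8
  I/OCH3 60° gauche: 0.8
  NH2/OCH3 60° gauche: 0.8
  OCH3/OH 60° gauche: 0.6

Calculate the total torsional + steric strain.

This conformer (staggered): NH2(0°)/CH2Cl(300°) gauche 0.9; NH2(0°)/OCH3(60°) gauche 0.8; OH(120°)/OCH3(60°) gauche 0.6; I(240°)/CH2Cl(300°) gauche 1.0 → 3.3 kcal/mol.

3.3 kcal/mol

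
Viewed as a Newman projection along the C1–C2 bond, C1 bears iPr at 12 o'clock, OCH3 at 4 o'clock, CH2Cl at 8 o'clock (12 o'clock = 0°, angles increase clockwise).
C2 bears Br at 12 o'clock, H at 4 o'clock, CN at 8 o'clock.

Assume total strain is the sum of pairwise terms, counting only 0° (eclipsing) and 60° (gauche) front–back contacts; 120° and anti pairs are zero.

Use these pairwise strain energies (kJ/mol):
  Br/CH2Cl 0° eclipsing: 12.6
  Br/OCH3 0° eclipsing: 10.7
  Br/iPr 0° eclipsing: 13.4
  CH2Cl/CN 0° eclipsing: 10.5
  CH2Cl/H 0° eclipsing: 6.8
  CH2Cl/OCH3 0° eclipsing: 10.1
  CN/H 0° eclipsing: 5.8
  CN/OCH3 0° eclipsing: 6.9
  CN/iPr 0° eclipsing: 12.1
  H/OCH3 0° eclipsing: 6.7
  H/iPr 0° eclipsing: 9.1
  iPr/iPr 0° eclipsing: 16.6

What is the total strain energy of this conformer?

30.6 kJ/mol

This conformer is eclipsed. iPr at 0° is eclipsed with Br at 0° (13.4); OCH3 at 120° is eclipsed with H at 120° (6.7); CH2Cl at 240° is eclipsed with CN at 240° (10.5). Total 30.6 kJ/mol.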